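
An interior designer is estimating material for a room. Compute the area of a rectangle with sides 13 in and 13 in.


Shape: rectangle
Length l = 13 in, Width w = 13 in
Formula: A = l * w
A = 13 * 13
A = 169
169 in^2


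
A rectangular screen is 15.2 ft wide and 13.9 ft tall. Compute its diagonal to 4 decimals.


Shape: rectangle (diagonal via Pythagoras)
Sides: 15.2 ft and 13.9 ft
Formula: d = sqrt(l^2 + w^2)
l^2 = 231.04, w^2 = 193.21
l^2 + w^2 = 424.25
d = sqrt(424.25)
d = 20.5973
20.5973 ft


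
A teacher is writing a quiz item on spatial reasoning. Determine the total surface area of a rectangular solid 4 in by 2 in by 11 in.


Shape: rectangular prism
l = 4 in, w = 2 in, h = 11 in
Formula: SA = 2(lw + lh + wh)
lw = 8, lh = 44, wh = 22
lw + lh + wh = 74
SA = 2 * 74
SA = 148
148 in^2


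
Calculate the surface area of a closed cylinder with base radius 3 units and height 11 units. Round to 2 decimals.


Shape: closed cylinder
Radius r = 3 units, Height h = 11 units
Formula: SA = 2*pi*r^2 + 2*pi*r*h = 2*pi*r*(r + h)
r + h = 14
2 * r * (r + h) = 2 * 3 * 14 = 84
SA = 84 * pi
SA = 263.89
263.89 units^2


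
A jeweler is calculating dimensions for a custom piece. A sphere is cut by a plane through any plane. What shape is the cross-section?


Solid: sphere
Cutting plane: through any plane
Visualize the intersection of the plane with the solid's surface.
The boundary of the cut region is a circle.
circle


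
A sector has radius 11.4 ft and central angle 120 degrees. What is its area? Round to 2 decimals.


Shape: circular sector
Radius r = 11.4 ft, Angle = 120 degrees
Formula: A = (angle/360) * pi * r^2
r^2 = 129.96
Fraction of circle = 120/360
A = (120/360) * pi * 129.96
A = 43.32 * pi
A = 136.09
136.09 ft^2


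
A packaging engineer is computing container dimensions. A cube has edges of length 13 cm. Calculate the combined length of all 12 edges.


Shape: cube
Side s = 13 cm
A cube has 12 edges, all equal.
Formula: total edge length = 12 * s
Total = 12 * 13
Total = 156
156 cm


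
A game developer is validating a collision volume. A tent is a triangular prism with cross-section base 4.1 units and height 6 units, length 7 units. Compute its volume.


Shape: triangular prism
Triangle base = 4.1 units, triangle height = 6 units, prism length L = 7 units
Formula: V = (1/2 * b * h_tri) * L
Cross-section area = 0.5 * 4.1 * 6 = 12.3
V = 12.3 * 7
V = 86.1
86.1 units^3


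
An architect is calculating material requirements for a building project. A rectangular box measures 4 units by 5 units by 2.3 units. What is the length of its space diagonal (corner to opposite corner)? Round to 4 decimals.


Shape: rectangular box (space diagonal)
l = 4 units, w = 5 units, h = 2.3 units
Visualize: the diagonal of the base, then a right triangle with that diagonal and the height.
Formula: d = sqrt(l^2 + w^2 + h^2)
l^2 + w^2 + h^2 = 16 + 25 + 5.29 = 46.29
d = sqrt(46.29)
d = 6.8037
6.8037 units


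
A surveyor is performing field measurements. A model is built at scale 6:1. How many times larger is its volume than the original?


Linear scale factor k = 6
Rule: under a linear scaling by k, volumes scale by k^3.
k^3 = 6 * 6 * 6
k^3 = 36 * 6
k^3 = 216
Volume scales by a factor of 216.
216 (dimensionless)


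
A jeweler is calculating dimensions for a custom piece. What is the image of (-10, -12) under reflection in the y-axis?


Transformation: reflection
Original point: (-10, -12)
Rule for reflection over the y-axis: (x, y) -> (-x, y)
Apply: (-10, -12) -> (10, -12)
(10, -12)


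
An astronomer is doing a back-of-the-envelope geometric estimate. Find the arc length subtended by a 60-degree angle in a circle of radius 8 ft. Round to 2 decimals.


Shape: circular arc
Radius r = 8 ft, Angle = 60 degrees
Formula: L = (angle/360) * 2 * pi * r
2 * pi * r = 16 * pi
L = (60/360) * 16 * pi
L = 2.666667 * pi
L = 8.38
8.38 ft


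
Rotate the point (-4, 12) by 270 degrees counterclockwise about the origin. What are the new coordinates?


Transformation: rotation about the origin
Original point: (-4, 12)
Rule for 270 deg counterclockwise: (x, y) -> (y, -x)
Apply: (-4, 12) -> (12, 4)
(12, 4)


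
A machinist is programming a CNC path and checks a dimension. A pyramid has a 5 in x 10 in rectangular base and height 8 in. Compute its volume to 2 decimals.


Shape: rectangular pyramid
Base: 5 in x 10 in, Height h = 8 in
Formula: V = (1/3) * base_area * h
base_area = 5 * 10 = 50
base_area * h = 50 * 8 = 400
V = 400 / 3
V = 133.33
133.33 in^3


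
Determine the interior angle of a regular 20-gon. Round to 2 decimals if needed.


Shape: regular icosagon (20 sides)
Formula: interior angle = (n - 2) * 180 / n
(n - 2) = 18
(n - 2) * 180 = 3240
angle = 3240 / 20
angle = 162
162 degrees


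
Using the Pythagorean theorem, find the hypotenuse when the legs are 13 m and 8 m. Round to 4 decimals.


Shape: right triangle
Legs a = 13 m, b = 8 m
Formula: c = sqrt(a^2 + b^2)
a^2 = 169, b^2 = 64
a^2 + b^2 = 233
c = sqrt(233)
c = 15.2643
15.2643 m


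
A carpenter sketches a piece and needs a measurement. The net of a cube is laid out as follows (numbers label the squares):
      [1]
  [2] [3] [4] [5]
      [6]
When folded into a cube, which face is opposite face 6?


Net: cross layout. Take square 3 as the base (bottom).
Fold the four squares in the horizontal row up around 3: 2 -> left, 4 -> right, 5 wraps to the top.
Fold 1 and 6 up from 3: 1 -> back, 6 -> front.
Opposite pairs are therefore: (1, 6), (2, 4), (3, 5).
Face 6 is opposite face 1.
face 1


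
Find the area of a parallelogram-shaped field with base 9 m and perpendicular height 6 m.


Shape: parallelogram
Base b = 9 m, Height h = 6 m
Formula: A = b * h
A = 9 * 6
A = 54
54 m^2


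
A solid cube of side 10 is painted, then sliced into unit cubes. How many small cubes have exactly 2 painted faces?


Large cube: 10 x 10 x 10, cut into unit cubes.
n = 10, so n - 2 = 8
Cubes with 2 painted faces lie along the edges, excluding corners.
A cube has 12 edges; each contributes (n - 2) = 8 such cubes.
Count = 12 * 8 = 96
96 unit cubes


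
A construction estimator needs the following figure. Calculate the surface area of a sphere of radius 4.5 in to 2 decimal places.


Shape: sphere
Radius r = 4.5 in
Formula: SA = 4 * pi * r^2
r^2 = 20.25
SA = 4 * pi * 20.25
SA = 81 * pi
SA = 254.47
254.47 in^2


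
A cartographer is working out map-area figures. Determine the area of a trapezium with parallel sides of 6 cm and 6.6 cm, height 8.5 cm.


Shape: trapezoid
Parallel sides a = 6 cm, b = 6.6 cm; Height h = 8.5 cm
Formula: A = (a + b) * h / 2
a + b = 6 + 6.6 = 12.6
A = 12.6 * 8.5 / 2
A = 107.1 / 2
A = 53.55
53.55 cm^2


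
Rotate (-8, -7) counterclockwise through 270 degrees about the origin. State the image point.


Transformation: rotation about the origin
Original point: (-8, -7)
Rule for 270 deg counterclockwise: (x, y) -> (y, -x)
Apply: (-8, -7) -> (-7, 8)
(-7, 8)


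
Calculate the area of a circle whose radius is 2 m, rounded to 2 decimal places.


Shape: circle
Radius r = 2 m
Formula: A = pi * r^2
r^2 = 2^2 = 4
A = pi * 4
A = 12.57
12.57 m^2


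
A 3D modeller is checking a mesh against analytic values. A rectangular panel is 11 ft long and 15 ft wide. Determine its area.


Shape: rectangle
Length l = 11 ft, Width w = 15 ft
Formula: A = l * w
A = 11 * 15
A = 165
165 ft^2


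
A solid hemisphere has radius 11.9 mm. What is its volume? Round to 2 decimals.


Shape: hemisphere (half of a sphere)
Radius r = 11.9 mm
Formula: V = (1/2) * (4/3) * pi * r^3 = (2/3) * pi * r^3
r^3 = 1685.159
(2/3) * 1685.159 = 1123.439333
V = 1123.439333 * pi
V = 3529.39
3529.39 mm^3


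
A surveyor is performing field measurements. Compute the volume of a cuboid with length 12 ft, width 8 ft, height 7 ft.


Shape: rectangular prism
l = 12 ft, w = 8 ft, h = 7 ft
Formula: V = l * w * h
V = 12 * 8 * 7
V = 96 * 7
V = 672
672 ft^3


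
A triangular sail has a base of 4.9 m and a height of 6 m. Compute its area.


Shape: triangle
Base b = 4.9 m, Height h = 6 m
Formula: A = (1/2) * b * h
A = 0.5 * 4.9 * 6
A = 0.5 * 29.4
A = 14.7
14.7 m^2


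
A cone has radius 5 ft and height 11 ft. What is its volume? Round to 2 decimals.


Shape: cone
Radius r = 5 ft, Height h = 11 ft
Formula: V = (1/3) * pi * r^2 * h
r^2 = 25
pi * r^2 * h = pi * 25 * 11 = 275 * pi
V = 275 * pi / 3
V = 287.98
287.98 ft^3


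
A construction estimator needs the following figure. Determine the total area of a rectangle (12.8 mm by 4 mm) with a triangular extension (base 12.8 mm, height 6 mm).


Composite shape: rectangle + triangle
Rectangle area = 12.8 * 4 = 51.2
Triangle area = 0.5 * 12.8 * 6 = 38.4
Total = 51.2 + 38.4
Total = 89.6
89.6 mm^2


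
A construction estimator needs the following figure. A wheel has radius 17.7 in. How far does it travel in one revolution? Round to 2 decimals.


Shape: circle
Radius r = 17.7 in
Formula: C = 2 * pi * r
C = 2 * pi * 17.7
C = 35.4 * pi
C = 111.21
111.21 in


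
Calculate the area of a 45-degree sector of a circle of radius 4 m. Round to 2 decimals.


Shape: circular sector
Radius r = 4 m, Angle = 45 degrees
Formula: A = (angle/360) * pi * r^2
r^2 = 16
Fraction of circle = 45/360
A = (45/360) * pi * 16
A = 2 * pi
A = 6.28
6.28 m^2


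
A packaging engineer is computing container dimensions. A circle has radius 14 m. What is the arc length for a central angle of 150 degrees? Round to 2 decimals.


Shape: circular arc
Radius r = 14 m, Angle = 150 degrees
Formula: L = (angle/360) * 2 * pi * r
2 * pi * r = 28 * pi
L = (150/360) * 28 * pi
L = 11.666667 * pi
L = 36.65
36.65 m


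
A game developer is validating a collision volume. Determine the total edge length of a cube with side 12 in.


Shape: cube
Side s = 12 in
A cube has 12 edges, all equal.
Formula: total edge length = 12 * s
Total = 12 * 12
Total = 144
144 in


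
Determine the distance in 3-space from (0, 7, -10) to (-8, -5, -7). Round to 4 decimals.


3D distance between two points
P1 = (0, 7, -10), P2 = (-8, -5, -7)
Formula: d = sqrt((x2-x1)^2 + (y2-y1)^2 + (z2-z1)^2)
dx = -8 - 0 = -8
dy = -5 - 7 = -12
dz = -7 - -10 = 3
dx^2 + dy^2 + dz^2 = 64 + 144 + 9 = 217
d = sqrt(217)
d = 14.7309
14.7309 units


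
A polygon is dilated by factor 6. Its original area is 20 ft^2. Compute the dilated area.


Linear scale factor k = 6
Original area = 20 ft^2
Rule: under a linear scaling by k, areas scale by k^2.
k^2 = 6^2 = 36
New area = 20 * 36
New area = 720
720 ft^2


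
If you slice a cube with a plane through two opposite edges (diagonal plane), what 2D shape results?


Solid: cube
Cutting plane: through two opposite edges (diagonal plane)
Visualize the intersection of the plane with the solid's surface.
The boundary of the cut region is a rectangle.
rectangle


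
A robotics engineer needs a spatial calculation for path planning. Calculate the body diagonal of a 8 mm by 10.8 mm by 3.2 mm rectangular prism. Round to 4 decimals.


Shape: rectangular box (space diagonal)
l = 8 mm, w = 10.8 mm, h = 3.2 mm
Visualize: the diagonal of the base, then a right triangle with that diagonal and the height.
Formula: d = sqrt(l^2 + w^2 + h^2)
l^2 + w^2 + h^2 = 64 + 116.64 + 10.24 = 190.88
d = sqrt(190.88)
d = 13.8159
13.8159 mm


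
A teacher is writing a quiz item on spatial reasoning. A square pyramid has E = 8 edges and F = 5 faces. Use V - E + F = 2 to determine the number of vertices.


Polyhedron: square pyramid
Euler's formula for convex polyhedra: V - E + F = 2
Given: E = 8 edges and F = 5 faces
Solve for V:
V = 2 + E - F = 2 + 8 - 5 = 5
5 vertices


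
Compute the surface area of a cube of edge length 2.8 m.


Shape: cube
Side s = 2.8 m
A cube has 6 square faces.
Formula: SA = 6 * s^2
s^2 = 7.84
SA = 6 * 7.84
SA = 47.04
47.04 m^2


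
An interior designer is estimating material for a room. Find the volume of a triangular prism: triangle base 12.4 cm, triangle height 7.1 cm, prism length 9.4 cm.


Shape: triangular prism
Triangle base = 12.4 cm, triangle height = 7.1 cm, prism length L = 9.4 cm
Formula: V = (1/2 * b * h_tri) * L
Cross-section area = 0.5 * 12.4 * 7.1 = 44.02
V = 44.02 * 9.4
V = 413.788
413.788 cm^3


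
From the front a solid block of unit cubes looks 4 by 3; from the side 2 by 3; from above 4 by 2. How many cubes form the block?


Orthographic views of a solid rectangular block:
Front view 4 x 3 -> length = 4, height = 3
Side view 2 x 3 -> width = 2, height = 3 (consistent)
Top view 4 x 2 -> confirms length = 4, width = 2
The block is 4 x 2 x 3.
Total unit cubes = 4 * 2 * 3 = 24
24 unit cubes


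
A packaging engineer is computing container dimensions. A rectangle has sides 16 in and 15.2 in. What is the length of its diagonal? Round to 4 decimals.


Shape: rectangle (diagonal via Pythagoras)
Sides: 16 in and 15.2 in
Formula: d = sqrt(l^2 + w^2)
l^2 = 256, w^2 = 231.04
l^2 + w^2 = 487.04
d = sqrt(487.04)
d = 22.069
22.069 in


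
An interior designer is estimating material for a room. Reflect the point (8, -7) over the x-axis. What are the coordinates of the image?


Transformation: reflection
Original point: (8, -7)
Rule for reflection over the x-axis: (x, y) -> (x, -y)
Apply: (8, -7) -> (8, 7)
(8, 7)


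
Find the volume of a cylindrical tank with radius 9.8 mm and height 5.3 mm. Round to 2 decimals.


Shape: cylinder
Radius r = 9.8 mm, Height h = 5.3 mm
Formula: V = pi * r^2 * h
r^2 = 96.04
V = pi * 96.04 * 5.3
V = 509.012 * pi
V = 1599.11
1599.11 mm^3


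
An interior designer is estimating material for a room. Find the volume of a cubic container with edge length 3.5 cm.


Shape: cube
Side s = 3.5 cm
Formula: V = s^3
V = 3.5 * 3.5 * 3.5
V = 12.25 * 3.5
V = 42.875
42.875 cm^3


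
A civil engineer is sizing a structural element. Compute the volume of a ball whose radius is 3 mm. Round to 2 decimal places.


Shape: sphere
Radius r = 3 mm
Formula: V = (4/3) * pi * r^3
r^3 = 27
(4/3) * 27 = 36
V = 36 * pi
V = 113.1
113.1 mm^3


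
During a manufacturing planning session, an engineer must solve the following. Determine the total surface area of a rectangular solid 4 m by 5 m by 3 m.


Shape: rectangular prism
l = 4 m, w = 5 m, h = 3 m
Formula: SA = 2(lw + lh + wh)
lw = 20, lh = 12, wh = 15
lw + lh + wh = 47
SA = 2 * 47
SA = 94
94 m^2


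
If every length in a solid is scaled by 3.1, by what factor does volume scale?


Linear scale factor k = 3.1
Rule: under a linear scaling by k, volumes scale by k^3.
k^3 = 3.1 * 3.1 * 3.1
k^3 = 9.61 * 3.1
k^3 = 29.791
Volume scales by a factor of 29.791.
29.791 (dimensionless)


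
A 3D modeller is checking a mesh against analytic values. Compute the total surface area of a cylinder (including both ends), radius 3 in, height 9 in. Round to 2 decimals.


Shape: closed cylinder
Radius r = 3 in, Height h = 9 in
Formula: SA = 2*pi*r^2 + 2*pi*r*h = 2*pi*r*(r + h)
r + h = 12
2 * r * (r + h) = 2 * 3 * 12 = 72
SA = 72 * pi
SA = 226.19
226.19 in^2


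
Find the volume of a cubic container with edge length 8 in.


Shape: cube
Side s = 8 in
Formula: V = s^3
V = 8 * 8 * 8
V = 64 * 8
V = 512
512 in^3


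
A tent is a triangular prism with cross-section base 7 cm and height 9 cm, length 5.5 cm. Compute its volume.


Shape: triangular prism
Triangle base = 7 cm, triangle height = 9 cm, prism length L = 5.5 cm
Formula: V = (1/2 * b * h_tri) * L
Cross-section area = 0.5 * 7 * 9 = 31.5
V = 31.5 * 5.5
V = 173.25
173.25 cm^3


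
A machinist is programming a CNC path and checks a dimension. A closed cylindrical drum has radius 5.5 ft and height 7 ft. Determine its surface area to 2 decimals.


Shape: closed cylinder
Radius r = 5.5 ft, Height h = 7 ft
Formula: SA = 2*pi*r^2 + 2*pi*r*h = 2*pi*r*(r + h)
r + h = 12.5
2 * r * (r + h) = 2 * 5.5 * 12.5 = 137.5
SA = 137.5 * pi
SA = 431.97
431.97 ft^2


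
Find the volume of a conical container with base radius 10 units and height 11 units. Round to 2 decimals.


Shape: cone
Radius r = 10 units, Height h = 11 units
Formula: V = (1/3) * pi * r^2 * h
r^2 = 100
pi * r^2 * h = pi * 100 * 11 = 1100 * pi
V = 1100 * pi / 3
V = 1151.92
1151.92 units^3


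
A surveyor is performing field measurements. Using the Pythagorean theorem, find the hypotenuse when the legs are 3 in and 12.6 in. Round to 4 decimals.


Shape: right triangle
Legs a = 3 in, b = 12.6 in
Formula: c = sqrt(a^2 + b^2)
a^2 = 9, b^2 = 158.76
a^2 + b^2 = 167.76
c = sqrt(167.76)
c = 12.9522
12.9522 in


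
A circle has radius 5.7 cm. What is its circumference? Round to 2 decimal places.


Shape: circle
Radius r = 5.7 cm
Formula: C = 2 * pi * r
C = 2 * pi * 5.7
C = 11.4 * pi
C = 35.81
35.81 cm


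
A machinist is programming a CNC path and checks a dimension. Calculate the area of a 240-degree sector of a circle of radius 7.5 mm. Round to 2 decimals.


Shape: circular sector
Radius r = 7.5 mm, Angle = 240 degrees
Formula: A = (angle/360) * pi * r^2
r^2 = 56.25
Fraction of circle = 240/360
A = (240/360) * pi * 56.25
A = 37.5 * pi
A = 117.81
117.81 mm^2


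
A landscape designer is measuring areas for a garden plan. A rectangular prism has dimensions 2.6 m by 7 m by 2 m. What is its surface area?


Shape: rectangular prism
l = 2.6 m, w = 7 m, h = 2 m
Formula: SA = 2(lw + lh + wh)
lw = 18.2, lh = 5.2, wh = 14
lw + lh + wh = 37.4
SA = 2 * 37.4
SA = 74.8
74.8 m^2


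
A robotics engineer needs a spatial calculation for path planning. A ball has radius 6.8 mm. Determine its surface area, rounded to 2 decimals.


Shape: sphere
Radius r = 6.8 mm
Formula: SA = 4 * pi * r^2
r^2 = 46.24
SA = 4 * pi * 46.24
SA = 184.96 * pi
SA = 581.07
581.07 mm^2


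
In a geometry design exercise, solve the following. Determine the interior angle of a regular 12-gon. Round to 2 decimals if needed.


Shape: regular dodecagon (12 sides)
Formula: interior angle = (n - 2) * 180 / n
(n - 2) = 10
(n - 2) * 180 = 1800
angle = 1800 / 12
angle = 150
150 degrees


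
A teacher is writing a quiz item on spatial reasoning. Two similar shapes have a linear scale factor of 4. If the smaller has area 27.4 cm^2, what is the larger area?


Linear scale factor k = 4
Original area = 27.4 cm^2
Rule: under a linear scaling by k, areas scale by k^2.
k^2 = 4^2 = 16
New area = 27.4 * 16
New area = 438.4
438.4 cm^2


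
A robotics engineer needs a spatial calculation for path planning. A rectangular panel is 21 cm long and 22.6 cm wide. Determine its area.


Shape: rectangle
Length l = 21 cm, Width w = 22.6 cm
Formula: A = l * w
A = 21 * 22.6
A = 474.6
474.6 cm^2


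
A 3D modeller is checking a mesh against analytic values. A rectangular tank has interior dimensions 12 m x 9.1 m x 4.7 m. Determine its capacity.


Shape: rectangular prism
l = 12 m, w = 9.1 m, h = 4.7 m
Formula: V = l * w * h
V = 12 * 9.1 * 4.7
V = 109.2 * 4.7
V = 513.24
513.24 m^3


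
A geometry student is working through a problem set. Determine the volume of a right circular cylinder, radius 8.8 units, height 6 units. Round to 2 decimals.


Shape: cylinder
Radius r = 8.8 units, Height h = 6 units
Formula: V = pi * r^2 * h
r^2 = 77.44
V = pi * 77.44 * 6
V = 464.64 * pi
V = 1459.71
1459.71 units^3


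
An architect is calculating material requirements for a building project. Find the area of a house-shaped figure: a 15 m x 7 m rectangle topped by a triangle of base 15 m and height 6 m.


Composite shape: rectangle + triangle
Rectangle area = 15 * 7 = 105
Triangle area = 0.5 * 15 * 6 = 45
Total = 105 + 45
Total = 150
150 m^2


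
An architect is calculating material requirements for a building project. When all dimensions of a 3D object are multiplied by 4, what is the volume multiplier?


Linear scale factor k = 4
Rule: under a linear scaling by k, volumes scale by k^3.
k^3 = 4 * 4 * 4
k^3 = 16 * 4
k^3 = 64
Volume scales by a factor of 64.
64 (dimensionless)


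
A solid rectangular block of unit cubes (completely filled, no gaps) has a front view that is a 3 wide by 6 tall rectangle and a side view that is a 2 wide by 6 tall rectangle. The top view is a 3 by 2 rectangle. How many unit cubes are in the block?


Orthographic views of a solid rectangular block:
Front view 3 x 6 -> length = 3, height = 6
Side view 2 x 6 -> width = 2, height = 6 (consistent)
Top view 3 x 2 -> confirms length = 3, width = 2
The block is 3 x 2 x 6.
Total unit cubes = 3 * 2 * 6 = 36
36 unit cubes


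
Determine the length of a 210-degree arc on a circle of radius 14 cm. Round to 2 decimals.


Shape: circular arc
Radius r = 14 cm, Angle = 210 degrees
Formula: L = (angle/360) * 2 * pi * r
2 * pi * r = 28 * pi
L = (210/360) * 28 * pi
L = 16.333333 * pi
L = 51.31
51.31 cm


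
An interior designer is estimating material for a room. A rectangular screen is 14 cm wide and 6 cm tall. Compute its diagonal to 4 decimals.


Shape: rectangle (diagonal via Pythagoras)
Sides: 14 cm and 6 cm
Formula: d = sqrt(l^2 + w^2)
l^2 = 196, w^2 = 36
l^2 + w^2 = 232
d = sqrt(232)
d = 15.2315
15.2315 cm


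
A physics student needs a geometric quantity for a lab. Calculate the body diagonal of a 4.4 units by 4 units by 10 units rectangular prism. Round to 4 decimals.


Shape: rectangular box (space diagonal)
l = 4.4 units, w = 4 units, h = 10 units
Visualize: the diagonal of the base, then a right triangle with that diagonal and the height.
Formula: d = sqrt(l^2 + w^2 + h^2)
l^2 + w^2 + h^2 = 19.36 + 16 + 100 = 135.36
d = sqrt(135.36)
d = 11.6344
11.6344 units


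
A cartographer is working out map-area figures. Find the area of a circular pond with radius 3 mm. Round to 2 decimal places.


Shape: circle
Radius r = 3 mm
Formula: A = pi * r^2
r^2 = 3^2 = 9
A = pi * 9
A = 28.27
28.27 mm^2


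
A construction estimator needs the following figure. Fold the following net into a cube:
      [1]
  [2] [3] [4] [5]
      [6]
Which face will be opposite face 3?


Net: cross layout. Take square 3 as the base (bottom).
Fold the four squares in the horizontal row up around 3: 2 -> left, 4 -> right, 5 wraps to the top.
Fold 1 and 6 up from 3: 1 -> back, 6 -> front.
Opposite pairs are therefore: (1, 6), (2, 4), (3, 5).
Face 3 is opposite face 5.
face 5


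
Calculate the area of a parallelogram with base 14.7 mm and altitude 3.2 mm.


Shape: parallelogram
Base b = 14.7 mm, Height h = 3.2 mm
Formula: A = b * h
A = 14.7 * 3.2
A = 47.04
47.04 mm^2


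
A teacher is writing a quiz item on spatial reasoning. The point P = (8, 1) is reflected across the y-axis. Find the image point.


Transformation: reflection
Original point: (8, 1)
Rule for reflection over the y-axis: (x, y) -> (-x, y)
Apply: (8, 1) -> (-8, 1)
(-8, 1)


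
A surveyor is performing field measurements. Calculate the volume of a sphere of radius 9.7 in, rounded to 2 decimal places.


Shape: sphere
Radius r = 9.7 in
Formula: V = (4/3) * pi * r^3
r^3 = 912.673
(4/3) * 912.673 = 1216.897333
V = 1216.897333 * pi
V = 3823
3823 in^3


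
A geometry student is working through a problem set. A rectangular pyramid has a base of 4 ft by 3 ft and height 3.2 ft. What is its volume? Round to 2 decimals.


Shape: rectangular pyramid
Base: 4 ft x 3 ft, Height h = 3.2 ft
Formula: V = (1/3) * base_area * h
base_area = 4 * 3 = 12
base_area * h = 12 * 3.2 = 38.4
V = 38.4 / 3
V = 12.8
12.8 ft^3


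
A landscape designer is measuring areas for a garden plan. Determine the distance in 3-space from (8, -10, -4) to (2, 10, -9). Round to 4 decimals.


3D distance between two points
P1 = (8, -10, -4), P2 = (2, 10, -9)
Formula: d = sqrt((x2-x1)^2 + (y2-y1)^2 + (z2-z1)^2)
dx = 2 - 8 = -6
dy = 10 - -10 = 20
dz = -9 - -4 = -5
dx^2 + dy^2 + dz^2 = 36 + 400 + 25 = 461
d = sqrt(461)
d = 21.4709
21.4709 units


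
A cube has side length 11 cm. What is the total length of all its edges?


Shape: cube
Side s = 11 cm
A cube has 12 edges, all equal.
Formula: total edge length = 12 * s
Total = 12 * 11
Total = 132
132 cm


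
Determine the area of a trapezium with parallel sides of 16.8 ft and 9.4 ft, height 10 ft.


Shape: trapezoid
Parallel sides a = 16.8 ft, b = 9.4 ft; Height h = 10 ft
Formula: A = (a + b) * h / 2
a + b = 16.8 + 9.4 = 26.2
A = 26.2 * 10 / 2
A = 262 / 2
A = 131
131 ft^2


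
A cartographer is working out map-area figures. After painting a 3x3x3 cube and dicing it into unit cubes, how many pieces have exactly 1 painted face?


Large cube: 3 x 3 x 3, cut into unit cubes.
n = 3, so n - 2 = 1
Cubes with 1 painted face lie in the interior of each face.
A cube has 6 faces; each contributes (n - 2)^2 = 1 such cubes.
Count = 6 * 1 = 6
6 unit cubes


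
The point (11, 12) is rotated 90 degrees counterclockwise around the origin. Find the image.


Transformation: rotation about the origin
Original point: (11, 12)
Rule for 90 deg counterclockwise: (x, y) -> (-y, x)
Apply: (11, 12) -> (-12, 11)
(-12, 11)


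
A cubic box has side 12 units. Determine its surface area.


Shape: cube
Side s = 12 units
A cube has 6 square faces.
Formula: SA = 6 * s^2
s^2 = 144
SA = 6 * 144
SA = 864
864 units^2


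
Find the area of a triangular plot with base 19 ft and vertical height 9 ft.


Shape: triangle
Base b = 19 ft, Height h = 9 ft
Formula: A = (1/2) * b * h
A = 0.5 * 19 * 9
A = 0.5 * 171
A = 85.5
85.5 ft^2


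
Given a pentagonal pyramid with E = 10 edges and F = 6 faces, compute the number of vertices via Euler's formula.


Polyhedron: pentagonal pyramid
Euler's formula for convex polyhedra: V - E + F = 2
Given: E = 10 edges and F = 6 faces
Solve for V:
V = 2 + E - F = 2 + 10 - 6 = 6
6 vertices


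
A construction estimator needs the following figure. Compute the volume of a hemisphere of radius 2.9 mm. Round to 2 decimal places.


Shape: hemisphere (half of a sphere)
Radius r = 2.9 mm
Formula: V = (1/2) * (4/3) * pi * r^3 = (2/3) * pi * r^3
r^3 = 24.389
(2/3) * 24.389 = 16.259333
V = 16.259333 * pi
V = 51.08
51.08 mm^3


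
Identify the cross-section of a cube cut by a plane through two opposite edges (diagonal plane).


Solid: cube
Cutting plane: through two opposite edges (diagonal plane)
Visualize the intersection of the plane with the solid's surface.
The boundary of the cut region is a rectangle.
rectangle


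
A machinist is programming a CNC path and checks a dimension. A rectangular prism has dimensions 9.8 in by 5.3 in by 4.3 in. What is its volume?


Shape: rectangular prism
l = 9.8 in, w = 5.3 in, h = 4.3 in
Formula: V = l * w * h
V = 9.8 * 5.3 * 4.3
V = 51.94 * 4.3
V = 223.342
223.342 in^3


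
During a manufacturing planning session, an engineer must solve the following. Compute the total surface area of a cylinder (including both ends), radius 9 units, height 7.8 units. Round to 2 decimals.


Shape: closed cylinder
Radius r = 9 units, Height h = 7.8 units
Formula: SA = 2*pi*r^2 + 2*pi*r*h = 2*pi*r*(r + h)
r + h = 16.8
2 * r * (r + h) = 2 * 9 * 16.8 = 302.4
SA = 302.4 * pi
SA = 950.02
950.02 units^2


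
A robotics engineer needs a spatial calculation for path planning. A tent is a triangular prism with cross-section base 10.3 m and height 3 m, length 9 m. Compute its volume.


Shape: triangular prism
Triangle base = 10.3 m, triangle height = 3 m, prism length L = 9 m
Formula: V = (1/2 * b * h_tri) * L
Cross-section area = 0.5 * 10.3 * 3 = 15.45
V = 15.45 * 9
V = 139.05
139.05 m^3


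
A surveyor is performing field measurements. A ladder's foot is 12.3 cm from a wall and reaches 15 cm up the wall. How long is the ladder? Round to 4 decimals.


Shape: right triangle
Legs a = 12.3 cm, b = 15 cm
Formula: c = sqrt(a^2 + b^2)
a^2 = 151.29, b^2 = 225
a^2 + b^2 = 376.29
c = sqrt(376.29)
c = 19.3982
19.3982 cm


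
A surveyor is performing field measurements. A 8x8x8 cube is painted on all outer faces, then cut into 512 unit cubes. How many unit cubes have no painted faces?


Large cube: 8 x 8 x 8, cut into unit cubes.
n = 8, so n - 2 = 6
Unpainted cubes form the interior (n - 2)^3 block.
(n - 2)^3 = 6^3 = 216
216 unit cubes


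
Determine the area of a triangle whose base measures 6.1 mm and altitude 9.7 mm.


Shape: triangle
Base b = 6.1 mm, Height h = 9.7 mm
Formula: A = (1/2) * b * h
A = 0.5 * 6.1 * 9.7
A = 0.5 * 59.17
A = 29.585
29.585 mm^2


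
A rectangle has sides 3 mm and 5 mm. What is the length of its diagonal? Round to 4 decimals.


Shape: rectangle (diagonal via Pythagoras)
Sides: 3 mm and 5 mm
Formula: d = sqrt(l^2 + w^2)
l^2 = 9, w^2 = 25
l^2 + w^2 = 34
d = sqrt(34)
d = 5.831
5.831 mm


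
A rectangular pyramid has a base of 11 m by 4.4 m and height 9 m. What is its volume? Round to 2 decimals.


Shape: rectangular pyramid
Base: 11 m x 4.4 m, Height h = 9 m
Formula: V = (1/3) * base_area * h
base_area = 11 * 4.4 = 48.4
base_area * h = 48.4 * 9 = 435.6
V = 435.6 / 3
V = 145.2
145.2 m^3


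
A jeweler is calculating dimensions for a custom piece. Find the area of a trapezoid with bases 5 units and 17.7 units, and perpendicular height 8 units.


Shape: trapezoid
Parallel sides a = 5 units, b = 17.7 units; Height h = 8 units
Formula: A = (a + b) * h / 2
a + b = 5 + 17.7 = 22.7
A = 22.7 * 8 / 2
A = 181.6 / 2
A = 90.8
90.8 units^2


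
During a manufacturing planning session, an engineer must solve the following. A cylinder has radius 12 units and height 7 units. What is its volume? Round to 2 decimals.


Shape: cylinder
Radius r = 12 units, Height h = 7 units
Formula: V = pi * r^2 * h
r^2 = 144
V = pi * 144 * 7
V = 1008 * pi
V = 3166.73
3166.73 units^3


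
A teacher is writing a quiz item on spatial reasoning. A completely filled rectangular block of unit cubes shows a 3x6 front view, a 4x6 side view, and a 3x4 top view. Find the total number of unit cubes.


Orthographic views of a solid rectangular block:
Front view 3 x 6 -> length = 3, height = 6
Side view 4 x 6 -> width = 4, height = 6 (consistent)
Top view 3 x 4 -> confirms length = 3, width = 4
The block is 3 x 4 x 6.
Total unit cubes = 3 * 4 * 6 = 72
72 unit cubes


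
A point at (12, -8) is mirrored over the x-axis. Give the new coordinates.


Transformation: reflection
Original point: (12, -8)
Rule for reflection over the x-axis: (x, y) -> (x, -y)
Apply: (12, -8) -> (12, 8)
(12, 8)


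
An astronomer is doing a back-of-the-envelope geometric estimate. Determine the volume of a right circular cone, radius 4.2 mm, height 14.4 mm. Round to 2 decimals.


Shape: cone
Radius r = 4.2 mm, Height h = 14.4 mm
Formula: V = (1/3) * pi * r^2 * h
r^2 = 17.64
pi * r^2 * h = pi * 17.64 * 14.4 = 254.016 * pi
V = 254.016 * pi / 3
V = 266
266 mm^3


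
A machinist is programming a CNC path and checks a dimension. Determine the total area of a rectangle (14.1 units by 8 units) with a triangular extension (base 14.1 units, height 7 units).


Composite shape: rectangle + triangle
Rectangle area = 14.1 * 8 = 112.8
Triangle area = 0.5 * 14.1 * 7 = 49.35
Total = 112.8 + 49.35
Total = 162.15
162.15 units^2


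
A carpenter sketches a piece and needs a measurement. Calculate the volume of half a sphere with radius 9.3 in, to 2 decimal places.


Shape: hemisphere (half of a sphere)
Radius r = 9.3 in
Formula: V = (1/2) * (4/3) * pi * r^3 = (2/3) * pi * r^3
r^3 = 804.357
(2/3) * 804.357 = 536.238
V = 536.238 * pi
V = 1684.64
1684.64 in^3


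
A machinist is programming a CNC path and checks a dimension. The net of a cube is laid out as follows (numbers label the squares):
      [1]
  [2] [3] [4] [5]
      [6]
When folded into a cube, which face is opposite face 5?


Net: cross layout. Take square 3 as the base (bottom).
Fold the four squares in the horizontal row up around 3: 2 -> left, 4 -> right, 5 wraps to the top.
Fold 1 and 6 up from 3: 1 -> back, 6 -> front.
Opposite pairs are therefore: (1, 6), (2, 4), (3, 5).
Face 5 is opposite face 3.
face 3


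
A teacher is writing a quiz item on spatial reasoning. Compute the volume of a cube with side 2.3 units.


Shape: cube
Side s = 2.3 units
Formula: V = s^3
V = 2.3 * 2.3 * 2.3
V = 5.29 * 2.3
V = 12.167
12.167 units^3


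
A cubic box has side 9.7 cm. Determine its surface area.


Shape: cube
Side s = 9.7 cm
A cube has 6 square faces.
Formula: SA = 6 * s^2
s^2 = 94.09
SA = 6 * 94.09
SA = 564.54
564.54 cm^2


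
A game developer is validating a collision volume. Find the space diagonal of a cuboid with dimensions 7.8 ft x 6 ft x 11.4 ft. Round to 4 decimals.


Shape: rectangular box (space diagonal)
l = 7.8 ft, w = 6 ft, h = 11.4 ft
Visualize: the diagonal of the base, then a right triangle with that diagonal and the height.
Formula: d = sqrt(l^2 + w^2 + h^2)
l^2 + w^2 + h^2 = 60.84 + 36 + 129.96 = 226.8
d = sqrt(226.8)
d = 15.0599
15.0599 ft


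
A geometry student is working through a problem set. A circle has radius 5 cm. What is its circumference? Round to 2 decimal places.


Shape: circle
Radius r = 5 cm
Formula: C = 2 * pi * r
C = 2 * pi * 5
C = 10 * pi
C = 31.42
31.42 cm


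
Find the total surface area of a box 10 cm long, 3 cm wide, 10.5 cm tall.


Shape: rectangular prism
l = 10 cm, w = 3 cm, h = 10.5 cm
Formula: SA = 2(lw + lh + wh)
lw = 30, lh = 105, wh = 31.5
lw + lh + wh = 166.5
SA = 2 * 166.5
SA = 333
333 cm^2


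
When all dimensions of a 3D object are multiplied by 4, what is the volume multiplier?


Linear scale factor k = 4
Rule: under a linear scaling by k, volumes scale by k^3.
k^3 = 4 * 4 * 4
k^3 = 16 * 4
k^3 = 64
Volume scales by a factor of 64.
64 (dimensionless)


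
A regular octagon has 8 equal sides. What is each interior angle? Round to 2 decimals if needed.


Shape: regular octagon (8 sides)
Formula: interior angle = (n - 2) * 180 / n
(n - 2) = 6
(n - 2) * 180 = 1080
angle = 1080 / 8
angle = 135
135 degrees


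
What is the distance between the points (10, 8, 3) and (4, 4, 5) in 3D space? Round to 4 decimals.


3D distance between two points
P1 = (10, 8, 3), P2 = (4, 4, 5)
Formula: d = sqrt((x2-x1)^2 + (y2-y1)^2 + (z2-z1)^2)
dx = 4 - 10 = -6
dy = 4 - 8 = -4
dz = 5 - 3 = 2
dx^2 + dy^2 + dz^2 = 36 + 16 + 4 = 56
d = sqrt(56)
d = 7.4833
7.4833 units


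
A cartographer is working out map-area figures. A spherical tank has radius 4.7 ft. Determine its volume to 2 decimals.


Shape: sphere
Radius r = 4.7 ft
Formula: V = (4/3) * pi * r^3
r^3 = 103.823
(4/3) * 103.823 = 138.430667
V = 138.430667 * pi
V = 434.89
434.89 ft^3


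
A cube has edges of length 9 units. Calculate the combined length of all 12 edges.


Shape: cube
Side s = 9 units
A cube has 12 edges, all equal.
Formula: total edge length = 12 * s
Total = 12 * 9
Total = 108
108 units


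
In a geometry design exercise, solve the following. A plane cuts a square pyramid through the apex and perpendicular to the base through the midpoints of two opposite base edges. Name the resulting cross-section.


Solid: square pyramid
Cutting plane: through the apex and perpendicular to the base through the midpoints of two opposite base edges
Visualize the intersection of the plane with the solid's surface.
The boundary of the cut region is a isosceles triangle.
isosceles triangle


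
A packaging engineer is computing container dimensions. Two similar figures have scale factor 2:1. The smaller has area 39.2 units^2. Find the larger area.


Linear scale factor k = 2
Original area = 39.2 units^2
Rule: under a linear scaling by k, areas scale by k^2.
k^2 = 2^2 = 4
New area = 39.2 * 4
New area = 156.8
156.8 units^2


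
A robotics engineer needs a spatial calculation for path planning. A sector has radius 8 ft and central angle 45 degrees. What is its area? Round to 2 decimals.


Shape: circular sector
Radius r = 8 ft, Angle = 45 degrees
Formula: A = (angle/360) * pi * r^2
r^2 = 64
Fraction of circle = 45/360
A = (45/360) * pi * 64
A = 8 * pi
A = 25.13
25.13 ft^2


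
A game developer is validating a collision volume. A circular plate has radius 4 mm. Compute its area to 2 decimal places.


Shape: circle
Radius r = 4 mm
Formula: A = pi * r^2
r^2 = 4^2 = 16
A = pi * 16
A = 50.27
50.27 mm^2


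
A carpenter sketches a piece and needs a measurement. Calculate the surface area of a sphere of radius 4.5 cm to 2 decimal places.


Shape: sphere
Radius r = 4.5 cm
Formula: SA = 4 * pi * r^2
r^2 = 20.25
SA = 4 * pi * 20.25
SA = 81 * pi
SA = 254.47
254.47 cm^2


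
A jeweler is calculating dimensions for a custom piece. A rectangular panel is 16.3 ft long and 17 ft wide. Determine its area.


Shape: rectangle
Length l = 16.3 ft, Width w = 17 ft
Formula: A = l * w
A = 16.3 * 17
A = 277.1
277.1 ft^2


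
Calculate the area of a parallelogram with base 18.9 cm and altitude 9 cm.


Shape: parallelogram
Base b = 18.9 cm, Height h = 9 cm
Formula: A = b * h
A = 18.9 * 9
A = 170.1
170.1 cm^2


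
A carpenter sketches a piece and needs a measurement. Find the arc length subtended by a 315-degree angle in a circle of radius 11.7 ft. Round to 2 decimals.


Shape: circular arc
Radius r = 11.7 ft, Angle = 315 degrees
Formula: L = (angle/360) * 2 * pi * r
2 * pi * r = 23.4 * pi
L = (315/360) * 23.4 * pi
L = 20.475 * pi
L = 64.32
64.32 ft


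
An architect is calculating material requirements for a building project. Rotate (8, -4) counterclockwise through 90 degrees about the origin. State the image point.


Transformation: rotation about the origin
Original point: (8, -4)
Rule for 90 deg counterclockwise: (x, y) -> (-y, x)
Apply: (8, -4) -> (4, 8)
(4, 8)


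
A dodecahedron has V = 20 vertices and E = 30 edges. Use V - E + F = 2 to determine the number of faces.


Polyhedron: dodecahedron
Euler's formula for convex polyhedra: V - E + F = 2
Given: V = 20 vertices and E = 30 edges
Solve for F:
F = 2 + E - V = 2 + 30 - 20 = 12
12 faces


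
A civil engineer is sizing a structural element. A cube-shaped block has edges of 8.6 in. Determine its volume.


Shape: cube
Side s = 8.6 in
Formula: V = s^3
V = 8.6 * 8.6 * 8.6
V = 73.96 * 8.6
V = 636.056
636.056 in^3


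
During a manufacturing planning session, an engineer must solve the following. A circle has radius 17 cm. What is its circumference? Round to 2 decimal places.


Shape: circle
Radius r = 17 cm
Formula: C = 2 * pi * r
C = 2 * pi * 17
C = 34 * pi
C = 106.81
106.81 cm


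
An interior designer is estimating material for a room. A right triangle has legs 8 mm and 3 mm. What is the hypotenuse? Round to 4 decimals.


Shape: right triangle
Legs a = 8 mm, b = 3 mm
Formula: c = sqrt(a^2 + b^2)
a^2 = 64, b^2 = 9
a^2 + b^2 = 73
c = sqrt(73)
c = 8.544
8.544 mm


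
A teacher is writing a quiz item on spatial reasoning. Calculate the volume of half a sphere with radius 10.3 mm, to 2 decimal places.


Shape: hemisphere (half of a sphere)
Radius r = 10.3 mm
Formula: V = (1/2) * (4/3) * pi * r^3 = (2/3) * pi * r^3
r^3 = 1092.727
(2/3) * 1092.727 = 728.484667
V = 728.484667 * pi
V = 2288.6
2288.6 mm^3


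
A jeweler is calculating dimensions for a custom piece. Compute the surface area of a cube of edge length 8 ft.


Shape: cube
Side s = 8 ft
A cube has 6 square faces.
Formula: SA = 6 * s^2
s^2 = 64
SA = 6 * 64
SA = 384
384 ft^2


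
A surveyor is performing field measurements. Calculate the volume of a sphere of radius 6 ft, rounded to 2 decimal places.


Shape: sphere
Radius r = 6 ft
Formula: V = (4/3) * pi * r^3
r^3 = 216
(4/3) * 216 = 288
V = 288 * pi
V = 904.78
904.78 ft^3


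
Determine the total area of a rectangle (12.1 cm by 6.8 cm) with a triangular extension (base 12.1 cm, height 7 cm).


Composite shape: rectangle + triangle
Rectangle area = 12.1 * 6.8 = 82.28
Triangle area = 0.5 * 12.1 * 7 = 42.35
Total = 82.28 + 42.35
Total = 124.63
124.63 cm^2


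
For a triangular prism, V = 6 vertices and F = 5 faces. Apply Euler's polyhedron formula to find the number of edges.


Polyhedron: triangular prism
Euler's formula for convex polyhedra: V - E + F = 2
Given: V = 6 vertices and F = 5 faces
Solve for E:
E = V + F - 2 = 6 + 5 - 2 = 9
9 edges
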